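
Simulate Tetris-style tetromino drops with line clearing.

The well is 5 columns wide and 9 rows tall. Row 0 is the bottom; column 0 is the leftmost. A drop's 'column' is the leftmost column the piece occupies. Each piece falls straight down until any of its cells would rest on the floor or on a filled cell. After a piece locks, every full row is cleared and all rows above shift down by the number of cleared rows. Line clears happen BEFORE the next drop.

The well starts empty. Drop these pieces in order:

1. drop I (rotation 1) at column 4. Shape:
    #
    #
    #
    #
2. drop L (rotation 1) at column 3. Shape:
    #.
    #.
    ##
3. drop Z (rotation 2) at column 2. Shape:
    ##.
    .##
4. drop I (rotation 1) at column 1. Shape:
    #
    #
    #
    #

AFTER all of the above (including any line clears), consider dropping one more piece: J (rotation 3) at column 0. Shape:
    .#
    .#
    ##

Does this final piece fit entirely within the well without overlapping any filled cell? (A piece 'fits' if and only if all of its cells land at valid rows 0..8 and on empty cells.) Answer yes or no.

Drop 1: I rot1 at col 4 lands with bottom-row=0; cleared 0 line(s) (total 0); column heights now [0 0 0 0 4], max=4
Drop 2: L rot1 at col 3 lands with bottom-row=4; cleared 0 line(s) (total 0); column heights now [0 0 0 7 5], max=7
Drop 3: Z rot2 at col 2 lands with bottom-row=7; cleared 0 line(s) (total 0); column heights now [0 0 9 9 8], max=9
Drop 4: I rot1 at col 1 lands with bottom-row=0; cleared 0 line(s) (total 0); column heights now [0 4 9 9 8], max=9
Test piece J rot3 at col 0 (width 2): heights before test = [0 4 9 9 8]; fits = True

Answer: yes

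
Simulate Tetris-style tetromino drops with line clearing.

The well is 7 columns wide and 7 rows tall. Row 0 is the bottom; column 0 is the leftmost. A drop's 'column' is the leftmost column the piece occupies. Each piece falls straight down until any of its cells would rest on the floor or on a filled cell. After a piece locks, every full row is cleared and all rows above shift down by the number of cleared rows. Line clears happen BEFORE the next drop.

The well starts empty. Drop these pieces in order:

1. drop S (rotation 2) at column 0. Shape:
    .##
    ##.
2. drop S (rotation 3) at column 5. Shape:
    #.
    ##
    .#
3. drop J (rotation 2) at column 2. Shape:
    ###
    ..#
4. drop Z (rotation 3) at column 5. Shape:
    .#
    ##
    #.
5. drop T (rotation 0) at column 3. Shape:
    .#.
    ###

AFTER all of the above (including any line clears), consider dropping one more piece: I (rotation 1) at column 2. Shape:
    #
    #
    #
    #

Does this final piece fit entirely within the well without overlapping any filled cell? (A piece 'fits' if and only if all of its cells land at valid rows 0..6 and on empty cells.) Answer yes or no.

Drop 1: S rot2 at col 0 lands with bottom-row=0; cleared 0 line(s) (total 0); column heights now [1 2 2 0 0 0 0], max=2
Drop 2: S rot3 at col 5 lands with bottom-row=0; cleared 0 line(s) (total 0); column heights now [1 2 2 0 0 3 2], max=3
Drop 3: J rot2 at col 2 lands with bottom-row=1; cleared 0 line(s) (total 0); column heights now [1 2 3 3 3 3 2], max=3
Drop 4: Z rot3 at col 5 lands with bottom-row=3; cleared 0 line(s) (total 0); column heights now [1 2 3 3 3 5 6], max=6
Drop 5: T rot0 at col 3 lands with bottom-row=5; cleared 0 line(s) (total 0); column heights now [1 2 3 6 7 6 6], max=7
Test piece I rot1 at col 2 (width 1): heights before test = [1 2 3 6 7 6 6]; fits = True

Answer: yes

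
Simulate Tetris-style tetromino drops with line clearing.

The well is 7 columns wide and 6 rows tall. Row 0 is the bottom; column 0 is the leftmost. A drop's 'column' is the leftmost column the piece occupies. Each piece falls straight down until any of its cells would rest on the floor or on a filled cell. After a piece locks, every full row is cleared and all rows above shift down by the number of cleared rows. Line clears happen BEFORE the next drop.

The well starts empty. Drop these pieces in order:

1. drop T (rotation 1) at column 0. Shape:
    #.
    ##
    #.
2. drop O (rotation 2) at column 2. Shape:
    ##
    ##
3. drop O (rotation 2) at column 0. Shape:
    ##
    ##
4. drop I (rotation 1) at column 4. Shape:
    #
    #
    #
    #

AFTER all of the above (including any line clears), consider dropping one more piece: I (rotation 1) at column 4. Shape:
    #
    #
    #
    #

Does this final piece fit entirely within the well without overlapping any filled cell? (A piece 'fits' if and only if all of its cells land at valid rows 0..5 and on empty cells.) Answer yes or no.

Drop 1: T rot1 at col 0 lands with bottom-row=0; cleared 0 line(s) (total 0); column heights now [3 2 0 0 0 0 0], max=3
Drop 2: O rot2 at col 2 lands with bottom-row=0; cleared 0 line(s) (total 0); column heights now [3 2 2 2 0 0 0], max=3
Drop 3: O rot2 at col 0 lands with bottom-row=3; cleared 0 line(s) (total 0); column heights now [5 5 2 2 0 0 0], max=5
Drop 4: I rot1 at col 4 lands with bottom-row=0; cleared 0 line(s) (total 0); column heights now [5 5 2 2 4 0 0], max=5
Test piece I rot1 at col 4 (width 1): heights before test = [5 5 2 2 4 0 0]; fits = False

Answer: no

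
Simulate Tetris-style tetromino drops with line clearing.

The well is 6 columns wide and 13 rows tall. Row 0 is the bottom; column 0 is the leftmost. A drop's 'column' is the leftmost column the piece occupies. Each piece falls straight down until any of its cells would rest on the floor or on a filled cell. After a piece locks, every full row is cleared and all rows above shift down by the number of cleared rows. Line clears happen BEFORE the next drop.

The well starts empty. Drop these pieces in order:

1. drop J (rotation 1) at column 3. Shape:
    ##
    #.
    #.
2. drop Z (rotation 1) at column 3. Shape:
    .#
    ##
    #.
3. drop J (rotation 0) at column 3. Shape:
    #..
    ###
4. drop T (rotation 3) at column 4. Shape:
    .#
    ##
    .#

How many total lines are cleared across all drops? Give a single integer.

Answer: 0

Derivation:
Drop 1: J rot1 at col 3 lands with bottom-row=0; cleared 0 line(s) (total 0); column heights now [0 0 0 3 3 0], max=3
Drop 2: Z rot1 at col 3 lands with bottom-row=3; cleared 0 line(s) (total 0); column heights now [0 0 0 5 6 0], max=6
Drop 3: J rot0 at col 3 lands with bottom-row=6; cleared 0 line(s) (total 0); column heights now [0 0 0 8 7 7], max=8
Drop 4: T rot3 at col 4 lands with bottom-row=7; cleared 0 line(s) (total 0); column heights now [0 0 0 8 9 10], max=10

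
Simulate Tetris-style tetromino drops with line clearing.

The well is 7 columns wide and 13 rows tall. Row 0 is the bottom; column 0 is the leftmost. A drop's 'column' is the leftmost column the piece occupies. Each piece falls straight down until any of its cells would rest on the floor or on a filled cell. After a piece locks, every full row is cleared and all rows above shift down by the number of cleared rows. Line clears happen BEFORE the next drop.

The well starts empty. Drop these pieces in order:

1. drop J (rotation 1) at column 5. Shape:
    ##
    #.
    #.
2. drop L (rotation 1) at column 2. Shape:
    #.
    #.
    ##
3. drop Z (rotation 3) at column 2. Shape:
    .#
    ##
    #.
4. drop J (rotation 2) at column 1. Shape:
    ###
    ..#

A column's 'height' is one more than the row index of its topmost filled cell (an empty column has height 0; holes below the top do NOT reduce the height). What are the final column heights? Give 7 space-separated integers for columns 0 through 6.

Answer: 0 8 8 8 0 3 3

Derivation:
Drop 1: J rot1 at col 5 lands with bottom-row=0; cleared 0 line(s) (total 0); column heights now [0 0 0 0 0 3 3], max=3
Drop 2: L rot1 at col 2 lands with bottom-row=0; cleared 0 line(s) (total 0); column heights now [0 0 3 1 0 3 3], max=3
Drop 3: Z rot3 at col 2 lands with bottom-row=3; cleared 0 line(s) (total 0); column heights now [0 0 5 6 0 3 3], max=6
Drop 4: J rot2 at col 1 lands with bottom-row=6; cleared 0 line(s) (total 0); column heights now [0 8 8 8 0 3 3], max=8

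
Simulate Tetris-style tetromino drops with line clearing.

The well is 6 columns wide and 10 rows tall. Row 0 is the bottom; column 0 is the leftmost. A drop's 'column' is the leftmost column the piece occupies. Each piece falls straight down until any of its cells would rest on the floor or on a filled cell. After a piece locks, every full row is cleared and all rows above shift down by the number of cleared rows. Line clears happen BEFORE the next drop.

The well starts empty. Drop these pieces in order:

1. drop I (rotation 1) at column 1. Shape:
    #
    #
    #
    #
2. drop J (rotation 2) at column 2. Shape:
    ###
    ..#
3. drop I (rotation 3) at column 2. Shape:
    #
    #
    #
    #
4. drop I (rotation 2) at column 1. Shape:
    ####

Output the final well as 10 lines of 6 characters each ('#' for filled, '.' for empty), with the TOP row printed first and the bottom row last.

Answer: ......
......
......
.####.
..#...
..#...
.##...
.##...
.####.
.#..#.

Derivation:
Drop 1: I rot1 at col 1 lands with bottom-row=0; cleared 0 line(s) (total 0); column heights now [0 4 0 0 0 0], max=4
Drop 2: J rot2 at col 2 lands with bottom-row=0; cleared 0 line(s) (total 0); column heights now [0 4 2 2 2 0], max=4
Drop 3: I rot3 at col 2 lands with bottom-row=2; cleared 0 line(s) (total 0); column heights now [0 4 6 2 2 0], max=6
Drop 4: I rot2 at col 1 lands with bottom-row=6; cleared 0 line(s) (total 0); column heights now [0 7 7 7 7 0], max=7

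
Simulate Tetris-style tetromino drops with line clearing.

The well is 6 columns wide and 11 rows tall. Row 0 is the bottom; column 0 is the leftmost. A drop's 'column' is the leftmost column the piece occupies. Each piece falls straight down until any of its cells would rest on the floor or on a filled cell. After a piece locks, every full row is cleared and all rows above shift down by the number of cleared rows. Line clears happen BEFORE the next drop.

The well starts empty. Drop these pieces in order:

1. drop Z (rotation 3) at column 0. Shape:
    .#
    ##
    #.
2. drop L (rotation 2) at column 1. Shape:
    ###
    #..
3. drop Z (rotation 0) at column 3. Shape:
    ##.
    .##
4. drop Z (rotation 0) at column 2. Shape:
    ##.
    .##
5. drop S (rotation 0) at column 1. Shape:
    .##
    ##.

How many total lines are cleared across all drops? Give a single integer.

Drop 1: Z rot3 at col 0 lands with bottom-row=0; cleared 0 line(s) (total 0); column heights now [2 3 0 0 0 0], max=3
Drop 2: L rot2 at col 1 lands with bottom-row=3; cleared 0 line(s) (total 0); column heights now [2 5 5 5 0 0], max=5
Drop 3: Z rot0 at col 3 lands with bottom-row=4; cleared 0 line(s) (total 0); column heights now [2 5 5 6 6 5], max=6
Drop 4: Z rot0 at col 2 lands with bottom-row=6; cleared 0 line(s) (total 0); column heights now [2 5 8 8 7 5], max=8
Drop 5: S rot0 at col 1 lands with bottom-row=8; cleared 0 line(s) (total 0); column heights now [2 9 10 10 7 5], max=10

Answer: 0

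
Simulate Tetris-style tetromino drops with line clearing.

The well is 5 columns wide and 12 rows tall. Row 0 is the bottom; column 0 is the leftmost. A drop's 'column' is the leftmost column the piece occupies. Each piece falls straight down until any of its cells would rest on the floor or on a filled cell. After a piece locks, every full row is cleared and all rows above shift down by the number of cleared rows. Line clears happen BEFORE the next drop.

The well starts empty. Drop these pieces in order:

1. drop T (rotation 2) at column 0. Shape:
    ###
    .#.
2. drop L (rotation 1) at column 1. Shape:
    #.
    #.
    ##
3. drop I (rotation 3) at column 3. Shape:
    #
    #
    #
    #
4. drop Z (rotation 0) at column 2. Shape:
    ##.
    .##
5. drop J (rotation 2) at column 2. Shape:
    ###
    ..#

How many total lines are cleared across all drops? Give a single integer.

Drop 1: T rot2 at col 0 lands with bottom-row=0; cleared 0 line(s) (total 0); column heights now [2 2 2 0 0], max=2
Drop 2: L rot1 at col 1 lands with bottom-row=2; cleared 0 line(s) (total 0); column heights now [2 5 3 0 0], max=5
Drop 3: I rot3 at col 3 lands with bottom-row=0; cleared 0 line(s) (total 0); column heights now [2 5 3 4 0], max=5
Drop 4: Z rot0 at col 2 lands with bottom-row=4; cleared 0 line(s) (total 0); column heights now [2 5 6 6 5], max=6
Drop 5: J rot2 at col 2 lands with bottom-row=5; cleared 0 line(s) (total 0); column heights now [2 5 7 7 7], max=7

Answer: 0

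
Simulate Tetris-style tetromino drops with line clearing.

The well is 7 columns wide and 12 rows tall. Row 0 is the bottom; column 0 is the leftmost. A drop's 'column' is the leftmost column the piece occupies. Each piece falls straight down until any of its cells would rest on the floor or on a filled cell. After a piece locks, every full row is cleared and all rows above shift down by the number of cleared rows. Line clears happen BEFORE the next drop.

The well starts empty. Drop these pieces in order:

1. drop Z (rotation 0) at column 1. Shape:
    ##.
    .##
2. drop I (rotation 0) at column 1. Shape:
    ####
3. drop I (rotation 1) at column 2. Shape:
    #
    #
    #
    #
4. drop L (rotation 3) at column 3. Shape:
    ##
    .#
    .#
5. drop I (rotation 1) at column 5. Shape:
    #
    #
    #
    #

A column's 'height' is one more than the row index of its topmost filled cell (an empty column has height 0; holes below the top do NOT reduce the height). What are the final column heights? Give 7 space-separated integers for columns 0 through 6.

Answer: 0 3 7 6 6 4 0

Derivation:
Drop 1: Z rot0 at col 1 lands with bottom-row=0; cleared 0 line(s) (total 0); column heights now [0 2 2 1 0 0 0], max=2
Drop 2: I rot0 at col 1 lands with bottom-row=2; cleared 0 line(s) (total 0); column heights now [0 3 3 3 3 0 0], max=3
Drop 3: I rot1 at col 2 lands with bottom-row=3; cleared 0 line(s) (total 0); column heights now [0 3 7 3 3 0 0], max=7
Drop 4: L rot3 at col 3 lands with bottom-row=3; cleared 0 line(s) (total 0); column heights now [0 3 7 6 6 0 0], max=7
Drop 5: I rot1 at col 5 lands with bottom-row=0; cleared 0 line(s) (total 0); column heights now [0 3 7 6 6 4 0], max=7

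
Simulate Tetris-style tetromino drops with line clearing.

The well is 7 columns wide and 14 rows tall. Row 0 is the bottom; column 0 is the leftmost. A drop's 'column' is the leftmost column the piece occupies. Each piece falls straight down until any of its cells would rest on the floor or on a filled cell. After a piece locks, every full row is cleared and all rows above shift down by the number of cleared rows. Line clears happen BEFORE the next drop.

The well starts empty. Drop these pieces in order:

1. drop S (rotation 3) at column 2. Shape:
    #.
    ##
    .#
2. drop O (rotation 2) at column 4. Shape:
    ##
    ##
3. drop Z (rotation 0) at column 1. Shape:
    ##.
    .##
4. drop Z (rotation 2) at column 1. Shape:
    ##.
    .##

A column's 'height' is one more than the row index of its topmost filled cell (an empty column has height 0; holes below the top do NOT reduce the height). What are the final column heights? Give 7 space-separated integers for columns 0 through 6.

Drop 1: S rot3 at col 2 lands with bottom-row=0; cleared 0 line(s) (total 0); column heights now [0 0 3 2 0 0 0], max=3
Drop 2: O rot2 at col 4 lands with bottom-row=0; cleared 0 line(s) (total 0); column heights now [0 0 3 2 2 2 0], max=3
Drop 3: Z rot0 at col 1 lands with bottom-row=3; cleared 0 line(s) (total 0); column heights now [0 5 5 4 2 2 0], max=5
Drop 4: Z rot2 at col 1 lands with bottom-row=5; cleared 0 line(s) (total 0); column heights now [0 7 7 6 2 2 0], max=7

Answer: 0 7 7 6 2 2 0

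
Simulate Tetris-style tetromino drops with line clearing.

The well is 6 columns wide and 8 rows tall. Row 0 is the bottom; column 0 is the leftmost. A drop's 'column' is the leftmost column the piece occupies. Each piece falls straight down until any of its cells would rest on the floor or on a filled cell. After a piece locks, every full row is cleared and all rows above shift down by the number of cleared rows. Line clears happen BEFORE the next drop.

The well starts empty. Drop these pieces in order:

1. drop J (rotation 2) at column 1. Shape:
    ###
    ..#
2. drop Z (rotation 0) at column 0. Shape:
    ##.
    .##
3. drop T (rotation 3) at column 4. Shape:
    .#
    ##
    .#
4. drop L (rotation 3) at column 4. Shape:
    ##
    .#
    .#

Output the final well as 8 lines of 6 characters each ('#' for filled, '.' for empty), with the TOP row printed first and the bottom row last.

Drop 1: J rot2 at col 1 lands with bottom-row=0; cleared 0 line(s) (total 0); column heights now [0 2 2 2 0 0], max=2
Drop 2: Z rot0 at col 0 lands with bottom-row=2; cleared 0 line(s) (total 0); column heights now [4 4 3 2 0 0], max=4
Drop 3: T rot3 at col 4 lands with bottom-row=0; cleared 0 line(s) (total 0); column heights now [4 4 3 2 2 3], max=4
Drop 4: L rot3 at col 4 lands with bottom-row=3; cleared 0 line(s) (total 0); column heights now [4 4 3 2 6 6], max=6

Answer: ......
......
....##
.....#
##...#
.##..#
.#####
...#.#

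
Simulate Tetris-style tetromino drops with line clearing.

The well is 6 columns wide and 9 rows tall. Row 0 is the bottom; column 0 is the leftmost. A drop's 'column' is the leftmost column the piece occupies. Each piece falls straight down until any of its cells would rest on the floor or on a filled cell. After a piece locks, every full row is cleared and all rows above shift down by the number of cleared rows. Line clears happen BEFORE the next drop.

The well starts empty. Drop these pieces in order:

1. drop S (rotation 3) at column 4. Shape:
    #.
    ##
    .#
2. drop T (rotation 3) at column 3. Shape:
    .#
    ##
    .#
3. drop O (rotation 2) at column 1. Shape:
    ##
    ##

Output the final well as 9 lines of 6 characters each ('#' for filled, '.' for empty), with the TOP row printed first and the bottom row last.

Drop 1: S rot3 at col 4 lands with bottom-row=0; cleared 0 line(s) (total 0); column heights now [0 0 0 0 3 2], max=3
Drop 2: T rot3 at col 3 lands with bottom-row=3; cleared 0 line(s) (total 0); column heights now [0 0 0 5 6 2], max=6
Drop 3: O rot2 at col 1 lands with bottom-row=0; cleared 0 line(s) (total 0); column heights now [0 2 2 5 6 2], max=6

Answer: ......
......
......
....#.
...##.
....#.
....#.
.##.##
.##..#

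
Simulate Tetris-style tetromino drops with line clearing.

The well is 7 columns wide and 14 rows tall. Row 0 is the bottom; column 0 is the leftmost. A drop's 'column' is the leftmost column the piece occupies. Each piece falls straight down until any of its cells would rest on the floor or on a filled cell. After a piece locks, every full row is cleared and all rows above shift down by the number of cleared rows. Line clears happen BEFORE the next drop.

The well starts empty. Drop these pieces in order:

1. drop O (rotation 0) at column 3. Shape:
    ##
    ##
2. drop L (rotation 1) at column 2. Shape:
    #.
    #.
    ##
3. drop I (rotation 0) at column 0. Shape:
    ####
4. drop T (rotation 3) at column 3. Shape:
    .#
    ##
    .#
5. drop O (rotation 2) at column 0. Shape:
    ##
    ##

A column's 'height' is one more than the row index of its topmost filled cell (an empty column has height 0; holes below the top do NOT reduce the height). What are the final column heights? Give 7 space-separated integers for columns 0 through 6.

Answer: 8 8 6 7 8 0 0

Derivation:
Drop 1: O rot0 at col 3 lands with bottom-row=0; cleared 0 line(s) (total 0); column heights now [0 0 0 2 2 0 0], max=2
Drop 2: L rot1 at col 2 lands with bottom-row=2; cleared 0 line(s) (total 0); column heights now [0 0 5 3 2 0 0], max=5
Drop 3: I rot0 at col 0 lands with bottom-row=5; cleared 0 line(s) (total 0); column heights now [6 6 6 6 2 0 0], max=6
Drop 4: T rot3 at col 3 lands with bottom-row=5; cleared 0 line(s) (total 0); column heights now [6 6 6 7 8 0 0], max=8
Drop 5: O rot2 at col 0 lands with bottom-row=6; cleared 0 line(s) (total 0); column heights now [8 8 6 7 8 0 0], max=8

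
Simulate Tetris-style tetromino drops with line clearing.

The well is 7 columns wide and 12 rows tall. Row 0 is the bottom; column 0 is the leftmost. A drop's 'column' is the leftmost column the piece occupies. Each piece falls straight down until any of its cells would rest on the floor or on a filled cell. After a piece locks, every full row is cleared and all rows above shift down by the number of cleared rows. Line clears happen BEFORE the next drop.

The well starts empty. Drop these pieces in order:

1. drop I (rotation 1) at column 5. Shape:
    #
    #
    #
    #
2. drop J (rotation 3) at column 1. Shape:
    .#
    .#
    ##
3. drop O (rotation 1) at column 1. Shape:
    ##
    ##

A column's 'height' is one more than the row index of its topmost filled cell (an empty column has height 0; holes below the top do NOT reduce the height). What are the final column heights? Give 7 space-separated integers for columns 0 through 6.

Drop 1: I rot1 at col 5 lands with bottom-row=0; cleared 0 line(s) (total 0); column heights now [0 0 0 0 0 4 0], max=4
Drop 2: J rot3 at col 1 lands with bottom-row=0; cleared 0 line(s) (total 0); column heights now [0 1 3 0 0 4 0], max=4
Drop 3: O rot1 at col 1 lands with bottom-row=3; cleared 0 line(s) (total 0); column heights now [0 5 5 0 0 4 0], max=5

Answer: 0 5 5 0 0 4 0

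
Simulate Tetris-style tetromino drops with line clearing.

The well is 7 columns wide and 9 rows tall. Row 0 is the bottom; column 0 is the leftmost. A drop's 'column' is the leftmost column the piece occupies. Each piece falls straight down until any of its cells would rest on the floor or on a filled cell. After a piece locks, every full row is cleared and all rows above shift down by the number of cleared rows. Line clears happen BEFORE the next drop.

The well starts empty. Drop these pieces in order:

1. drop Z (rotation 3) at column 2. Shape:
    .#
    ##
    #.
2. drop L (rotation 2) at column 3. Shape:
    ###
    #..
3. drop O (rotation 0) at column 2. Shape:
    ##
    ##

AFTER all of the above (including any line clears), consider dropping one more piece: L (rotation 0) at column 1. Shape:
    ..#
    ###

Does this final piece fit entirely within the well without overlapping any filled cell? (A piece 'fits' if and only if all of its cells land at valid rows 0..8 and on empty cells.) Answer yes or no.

Drop 1: Z rot3 at col 2 lands with bottom-row=0; cleared 0 line(s) (total 0); column heights now [0 0 2 3 0 0 0], max=3
Drop 2: L rot2 at col 3 lands with bottom-row=3; cleared 0 line(s) (total 0); column heights now [0 0 2 5 5 5 0], max=5
Drop 3: O rot0 at col 2 lands with bottom-row=5; cleared 0 line(s) (total 0); column heights now [0 0 7 7 5 5 0], max=7
Test piece L rot0 at col 1 (width 3): heights before test = [0 0 7 7 5 5 0]; fits = True

Answer: yes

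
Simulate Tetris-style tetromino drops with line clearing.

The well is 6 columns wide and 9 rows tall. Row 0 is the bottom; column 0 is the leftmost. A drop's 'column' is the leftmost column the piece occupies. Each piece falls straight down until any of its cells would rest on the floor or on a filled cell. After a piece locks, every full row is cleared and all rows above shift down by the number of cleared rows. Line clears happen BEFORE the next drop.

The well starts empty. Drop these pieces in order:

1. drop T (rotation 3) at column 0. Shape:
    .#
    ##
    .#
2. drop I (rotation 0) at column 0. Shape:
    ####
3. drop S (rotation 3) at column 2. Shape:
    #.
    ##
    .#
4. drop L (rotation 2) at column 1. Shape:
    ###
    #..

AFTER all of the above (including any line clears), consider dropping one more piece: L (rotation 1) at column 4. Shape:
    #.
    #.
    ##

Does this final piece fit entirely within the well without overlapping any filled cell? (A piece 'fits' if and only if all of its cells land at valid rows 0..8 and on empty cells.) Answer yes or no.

Drop 1: T rot3 at col 0 lands with bottom-row=0; cleared 0 line(s) (total 0); column heights now [2 3 0 0 0 0], max=3
Drop 2: I rot0 at col 0 lands with bottom-row=3; cleared 0 line(s) (total 0); column heights now [4 4 4 4 0 0], max=4
Drop 3: S rot3 at col 2 lands with bottom-row=4; cleared 0 line(s) (total 0); column heights now [4 4 7 6 0 0], max=7
Drop 4: L rot2 at col 1 lands with bottom-row=6; cleared 0 line(s) (total 0); column heights now [4 8 8 8 0 0], max=8
Test piece L rot1 at col 4 (width 2): heights before test = [4 8 8 8 0 0]; fits = True

Answer: yes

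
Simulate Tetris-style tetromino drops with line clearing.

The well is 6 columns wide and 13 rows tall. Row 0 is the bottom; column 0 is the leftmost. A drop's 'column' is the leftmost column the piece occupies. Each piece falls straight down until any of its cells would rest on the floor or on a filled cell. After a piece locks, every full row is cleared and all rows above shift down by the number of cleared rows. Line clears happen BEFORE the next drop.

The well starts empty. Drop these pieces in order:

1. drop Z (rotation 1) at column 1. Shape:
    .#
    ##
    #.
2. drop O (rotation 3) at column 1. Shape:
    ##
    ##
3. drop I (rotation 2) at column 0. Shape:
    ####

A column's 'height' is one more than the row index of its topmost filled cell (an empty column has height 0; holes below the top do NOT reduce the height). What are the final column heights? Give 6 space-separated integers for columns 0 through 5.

Answer: 6 6 6 6 0 0

Derivation:
Drop 1: Z rot1 at col 1 lands with bottom-row=0; cleared 0 line(s) (total 0); column heights now [0 2 3 0 0 0], max=3
Drop 2: O rot3 at col 1 lands with bottom-row=3; cleared 0 line(s) (total 0); column heights now [0 5 5 0 0 0], max=5
Drop 3: I rot2 at col 0 lands with bottom-row=5; cleared 0 line(s) (total 0); column heights now [6 6 6 6 0 0], max=6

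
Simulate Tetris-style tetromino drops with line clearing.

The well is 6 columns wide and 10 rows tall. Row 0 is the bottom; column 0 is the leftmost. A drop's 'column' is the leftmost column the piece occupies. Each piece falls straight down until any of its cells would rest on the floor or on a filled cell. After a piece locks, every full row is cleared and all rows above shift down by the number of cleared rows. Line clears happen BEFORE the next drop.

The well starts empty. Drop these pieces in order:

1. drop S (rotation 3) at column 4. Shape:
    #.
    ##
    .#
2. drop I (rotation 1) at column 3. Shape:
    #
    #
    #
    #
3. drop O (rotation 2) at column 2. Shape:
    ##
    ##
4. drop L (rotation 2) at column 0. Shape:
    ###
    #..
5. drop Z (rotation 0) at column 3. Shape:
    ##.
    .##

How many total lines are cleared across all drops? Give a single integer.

Answer: 0

Derivation:
Drop 1: S rot3 at col 4 lands with bottom-row=0; cleared 0 line(s) (total 0); column heights now [0 0 0 0 3 2], max=3
Drop 2: I rot1 at col 3 lands with bottom-row=0; cleared 0 line(s) (total 0); column heights now [0 0 0 4 3 2], max=4
Drop 3: O rot2 at col 2 lands with bottom-row=4; cleared 0 line(s) (total 0); column heights now [0 0 6 6 3 2], max=6
Drop 4: L rot2 at col 0 lands with bottom-row=5; cleared 0 line(s) (total 0); column heights now [7 7 7 6 3 2], max=7
Drop 5: Z rot0 at col 3 lands with bottom-row=5; cleared 0 line(s) (total 0); column heights now [7 7 7 7 7 6], max=7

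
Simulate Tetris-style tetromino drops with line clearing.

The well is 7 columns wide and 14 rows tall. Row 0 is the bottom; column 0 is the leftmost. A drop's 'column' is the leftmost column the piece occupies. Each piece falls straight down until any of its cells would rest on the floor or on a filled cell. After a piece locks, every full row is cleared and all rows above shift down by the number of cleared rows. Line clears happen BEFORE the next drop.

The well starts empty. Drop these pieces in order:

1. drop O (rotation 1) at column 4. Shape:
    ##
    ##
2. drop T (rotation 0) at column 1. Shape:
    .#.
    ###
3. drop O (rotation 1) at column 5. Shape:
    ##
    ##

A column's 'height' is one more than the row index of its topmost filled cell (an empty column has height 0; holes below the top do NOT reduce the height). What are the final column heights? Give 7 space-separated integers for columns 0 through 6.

Drop 1: O rot1 at col 4 lands with bottom-row=0; cleared 0 line(s) (total 0); column heights now [0 0 0 0 2 2 0], max=2
Drop 2: T rot0 at col 1 lands with bottom-row=0; cleared 0 line(s) (total 0); column heights now [0 1 2 1 2 2 0], max=2
Drop 3: O rot1 at col 5 lands with bottom-row=2; cleared 0 line(s) (total 0); column heights now [0 1 2 1 2 4 4], max=4

Answer: 0 1 2 1 2 4 4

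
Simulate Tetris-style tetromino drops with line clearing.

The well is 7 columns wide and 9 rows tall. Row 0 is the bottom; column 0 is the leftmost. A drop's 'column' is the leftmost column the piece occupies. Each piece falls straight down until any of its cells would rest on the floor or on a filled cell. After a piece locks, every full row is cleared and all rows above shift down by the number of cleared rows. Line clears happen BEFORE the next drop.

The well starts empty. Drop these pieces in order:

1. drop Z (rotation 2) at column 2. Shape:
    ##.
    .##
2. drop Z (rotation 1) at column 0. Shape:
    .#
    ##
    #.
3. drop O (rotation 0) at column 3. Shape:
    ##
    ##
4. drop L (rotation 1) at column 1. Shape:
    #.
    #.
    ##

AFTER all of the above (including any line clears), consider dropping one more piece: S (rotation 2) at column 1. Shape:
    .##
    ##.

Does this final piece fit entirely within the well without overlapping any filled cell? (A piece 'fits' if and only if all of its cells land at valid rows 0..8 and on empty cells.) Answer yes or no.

Drop 1: Z rot2 at col 2 lands with bottom-row=0; cleared 0 line(s) (total 0); column heights now [0 0 2 2 1 0 0], max=2
Drop 2: Z rot1 at col 0 lands with bottom-row=0; cleared 0 line(s) (total 0); column heights now [2 3 2 2 1 0 0], max=3
Drop 3: O rot0 at col 3 lands with bottom-row=2; cleared 0 line(s) (total 0); column heights now [2 3 2 4 4 0 0], max=4
Drop 4: L rot1 at col 1 lands with bottom-row=3; cleared 0 line(s) (total 0); column heights now [2 6 4 4 4 0 0], max=6
Test piece S rot2 at col 1 (width 3): heights before test = [2 6 4 4 4 0 0]; fits = True

Answer: yes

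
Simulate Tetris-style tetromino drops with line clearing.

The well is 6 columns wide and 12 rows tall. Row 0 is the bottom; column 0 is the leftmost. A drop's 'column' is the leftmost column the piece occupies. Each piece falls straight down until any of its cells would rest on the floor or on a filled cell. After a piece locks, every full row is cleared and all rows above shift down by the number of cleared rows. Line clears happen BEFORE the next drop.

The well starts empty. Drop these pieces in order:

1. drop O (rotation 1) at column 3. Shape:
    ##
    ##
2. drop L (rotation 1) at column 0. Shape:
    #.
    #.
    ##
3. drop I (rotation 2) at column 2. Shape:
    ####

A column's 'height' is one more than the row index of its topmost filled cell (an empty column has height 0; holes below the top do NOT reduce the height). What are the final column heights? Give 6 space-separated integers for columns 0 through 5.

Drop 1: O rot1 at col 3 lands with bottom-row=0; cleared 0 line(s) (total 0); column heights now [0 0 0 2 2 0], max=2
Drop 2: L rot1 at col 0 lands with bottom-row=0; cleared 0 line(s) (total 0); column heights now [3 1 0 2 2 0], max=3
Drop 3: I rot2 at col 2 lands with bottom-row=2; cleared 0 line(s) (total 0); column heights now [3 1 3 3 3 3], max=3

Answer: 3 1 3 3 3 3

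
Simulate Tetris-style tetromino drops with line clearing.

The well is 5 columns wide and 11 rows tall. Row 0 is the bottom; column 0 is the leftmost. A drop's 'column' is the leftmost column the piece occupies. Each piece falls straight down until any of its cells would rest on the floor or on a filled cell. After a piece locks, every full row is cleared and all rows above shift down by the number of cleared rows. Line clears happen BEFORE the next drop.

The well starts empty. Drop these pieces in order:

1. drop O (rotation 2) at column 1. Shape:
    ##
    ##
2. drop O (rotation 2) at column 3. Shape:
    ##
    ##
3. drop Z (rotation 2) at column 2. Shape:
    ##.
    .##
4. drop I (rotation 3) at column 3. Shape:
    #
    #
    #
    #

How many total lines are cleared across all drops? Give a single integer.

Answer: 0

Derivation:
Drop 1: O rot2 at col 1 lands with bottom-row=0; cleared 0 line(s) (total 0); column heights now [0 2 2 0 0], max=2
Drop 2: O rot2 at col 3 lands with bottom-row=0; cleared 0 line(s) (total 0); column heights now [0 2 2 2 2], max=2
Drop 3: Z rot2 at col 2 lands with bottom-row=2; cleared 0 line(s) (total 0); column heights now [0 2 4 4 3], max=4
Drop 4: I rot3 at col 3 lands with bottom-row=4; cleared 0 line(s) (total 0); column heights now [0 2 4 8 3], max=8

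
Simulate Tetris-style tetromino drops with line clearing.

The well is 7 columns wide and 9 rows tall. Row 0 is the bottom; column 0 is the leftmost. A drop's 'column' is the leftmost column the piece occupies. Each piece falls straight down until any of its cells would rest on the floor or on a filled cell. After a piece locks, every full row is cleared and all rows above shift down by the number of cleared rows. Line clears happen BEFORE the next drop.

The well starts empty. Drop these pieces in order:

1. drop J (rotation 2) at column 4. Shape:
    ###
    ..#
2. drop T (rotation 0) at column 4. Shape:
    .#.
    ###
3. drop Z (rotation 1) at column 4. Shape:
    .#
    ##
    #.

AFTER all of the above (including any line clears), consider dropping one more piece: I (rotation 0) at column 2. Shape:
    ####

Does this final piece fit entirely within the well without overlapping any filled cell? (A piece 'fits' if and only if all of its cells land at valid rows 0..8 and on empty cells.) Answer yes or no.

Answer: yes

Derivation:
Drop 1: J rot2 at col 4 lands with bottom-row=0; cleared 0 line(s) (total 0); column heights now [0 0 0 0 2 2 2], max=2
Drop 2: T rot0 at col 4 lands with bottom-row=2; cleared 0 line(s) (total 0); column heights now [0 0 0 0 3 4 3], max=4
Drop 3: Z rot1 at col 4 lands with bottom-row=3; cleared 0 line(s) (total 0); column heights now [0 0 0 0 5 6 3], max=6
Test piece I rot0 at col 2 (width 4): heights before test = [0 0 0 0 5 6 3]; fits = True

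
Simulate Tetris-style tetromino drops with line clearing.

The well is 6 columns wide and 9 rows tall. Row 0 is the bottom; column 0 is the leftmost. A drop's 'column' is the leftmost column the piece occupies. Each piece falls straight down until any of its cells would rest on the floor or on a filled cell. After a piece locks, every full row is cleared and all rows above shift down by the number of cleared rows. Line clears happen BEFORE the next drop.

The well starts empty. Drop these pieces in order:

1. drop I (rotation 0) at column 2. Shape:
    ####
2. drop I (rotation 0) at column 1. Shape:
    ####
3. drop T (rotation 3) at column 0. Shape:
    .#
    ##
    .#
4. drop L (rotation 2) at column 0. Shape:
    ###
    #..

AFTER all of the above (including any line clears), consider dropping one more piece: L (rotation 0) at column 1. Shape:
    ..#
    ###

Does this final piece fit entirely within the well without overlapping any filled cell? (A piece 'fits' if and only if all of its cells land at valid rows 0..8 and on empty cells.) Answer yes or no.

Drop 1: I rot0 at col 2 lands with bottom-row=0; cleared 0 line(s) (total 0); column heights now [0 0 1 1 1 1], max=1
Drop 2: I rot0 at col 1 lands with bottom-row=1; cleared 0 line(s) (total 0); column heights now [0 2 2 2 2 1], max=2
Drop 3: T rot3 at col 0 lands with bottom-row=2; cleared 0 line(s) (total 0); column heights now [4 5 2 2 2 1], max=5
Drop 4: L rot2 at col 0 lands with bottom-row=4; cleared 0 line(s) (total 0); column heights now [6 6 6 2 2 1], max=6
Test piece L rot0 at col 1 (width 3): heights before test = [6 6 6 2 2 1]; fits = True

Answer: yes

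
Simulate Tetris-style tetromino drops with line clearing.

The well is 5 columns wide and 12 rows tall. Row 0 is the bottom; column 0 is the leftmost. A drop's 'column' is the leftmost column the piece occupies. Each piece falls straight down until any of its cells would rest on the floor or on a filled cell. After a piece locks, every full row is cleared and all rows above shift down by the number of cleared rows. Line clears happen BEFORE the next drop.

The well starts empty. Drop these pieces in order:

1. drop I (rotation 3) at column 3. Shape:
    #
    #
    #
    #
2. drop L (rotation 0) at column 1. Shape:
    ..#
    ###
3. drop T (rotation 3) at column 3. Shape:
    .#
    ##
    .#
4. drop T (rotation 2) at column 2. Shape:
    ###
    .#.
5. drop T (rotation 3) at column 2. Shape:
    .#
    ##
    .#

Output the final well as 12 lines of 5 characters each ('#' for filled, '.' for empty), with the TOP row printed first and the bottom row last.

Drop 1: I rot3 at col 3 lands with bottom-row=0; cleared 0 line(s) (total 0); column heights now [0 0 0 4 0], max=4
Drop 2: L rot0 at col 1 lands with bottom-row=4; cleared 0 line(s) (total 0); column heights now [0 5 5 6 0], max=6
Drop 3: T rot3 at col 3 lands with bottom-row=5; cleared 0 line(s) (total 0); column heights now [0 5 5 7 8], max=8
Drop 4: T rot2 at col 2 lands with bottom-row=7; cleared 0 line(s) (total 0); column heights now [0 5 9 9 9], max=9
Drop 5: T rot3 at col 2 lands with bottom-row=9; cleared 0 line(s) (total 0); column heights now [0 5 11 12 9], max=12

Answer: ...#.
..##.
...#.
..###
...##
...##
...##
.###.
...#.
...#.
...#.
...#.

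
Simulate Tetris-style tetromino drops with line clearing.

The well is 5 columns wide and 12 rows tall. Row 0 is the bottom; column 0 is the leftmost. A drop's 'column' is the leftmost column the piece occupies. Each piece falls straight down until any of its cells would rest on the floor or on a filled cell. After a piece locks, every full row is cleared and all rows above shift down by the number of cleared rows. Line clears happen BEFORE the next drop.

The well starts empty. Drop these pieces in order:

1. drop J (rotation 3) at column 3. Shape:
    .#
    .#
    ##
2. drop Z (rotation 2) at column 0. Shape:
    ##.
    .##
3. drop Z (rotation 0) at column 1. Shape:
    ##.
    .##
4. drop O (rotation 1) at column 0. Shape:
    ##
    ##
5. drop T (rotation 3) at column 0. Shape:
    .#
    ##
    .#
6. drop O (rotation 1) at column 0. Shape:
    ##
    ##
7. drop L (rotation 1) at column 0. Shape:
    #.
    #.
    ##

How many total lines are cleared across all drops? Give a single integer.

Drop 1: J rot3 at col 3 lands with bottom-row=0; cleared 0 line(s) (total 0); column heights now [0 0 0 1 3], max=3
Drop 2: Z rot2 at col 0 lands with bottom-row=0; cleared 0 line(s) (total 0); column heights now [2 2 1 1 3], max=3
Drop 3: Z rot0 at col 1 lands with bottom-row=1; cleared 1 line(s) (total 1); column heights now [0 2 2 1 2], max=2
Drop 4: O rot1 at col 0 lands with bottom-row=2; cleared 0 line(s) (total 1); column heights now [4 4 2 1 2], max=4
Drop 5: T rot3 at col 0 lands with bottom-row=4; cleared 0 line(s) (total 1); column heights now [6 7 2 1 2], max=7
Drop 6: O rot1 at col 0 lands with bottom-row=7; cleared 0 line(s) (total 1); column heights now [9 9 2 1 2], max=9
Drop 7: L rot1 at col 0 lands with bottom-row=9; cleared 0 line(s) (total 1); column heights now [12 10 2 1 2], max=12

Answer: 1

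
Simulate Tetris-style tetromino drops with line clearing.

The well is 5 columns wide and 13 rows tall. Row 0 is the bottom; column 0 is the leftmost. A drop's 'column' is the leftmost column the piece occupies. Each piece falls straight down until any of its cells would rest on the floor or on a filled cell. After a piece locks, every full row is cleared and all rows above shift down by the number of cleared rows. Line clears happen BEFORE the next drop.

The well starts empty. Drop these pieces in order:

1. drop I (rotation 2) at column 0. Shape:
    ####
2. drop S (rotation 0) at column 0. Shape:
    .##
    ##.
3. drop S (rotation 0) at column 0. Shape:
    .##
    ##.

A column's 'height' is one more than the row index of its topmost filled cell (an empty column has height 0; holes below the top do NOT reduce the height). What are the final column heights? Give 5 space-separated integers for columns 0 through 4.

Drop 1: I rot2 at col 0 lands with bottom-row=0; cleared 0 line(s) (total 0); column heights now [1 1 1 1 0], max=1
Drop 2: S rot0 at col 0 lands with bottom-row=1; cleared 0 line(s) (total 0); column heights now [2 3 3 1 0], max=3
Drop 3: S rot0 at col 0 lands with bottom-row=3; cleared 0 line(s) (total 0); column heights now [4 5 5 1 0], max=5

Answer: 4 5 5 1 0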